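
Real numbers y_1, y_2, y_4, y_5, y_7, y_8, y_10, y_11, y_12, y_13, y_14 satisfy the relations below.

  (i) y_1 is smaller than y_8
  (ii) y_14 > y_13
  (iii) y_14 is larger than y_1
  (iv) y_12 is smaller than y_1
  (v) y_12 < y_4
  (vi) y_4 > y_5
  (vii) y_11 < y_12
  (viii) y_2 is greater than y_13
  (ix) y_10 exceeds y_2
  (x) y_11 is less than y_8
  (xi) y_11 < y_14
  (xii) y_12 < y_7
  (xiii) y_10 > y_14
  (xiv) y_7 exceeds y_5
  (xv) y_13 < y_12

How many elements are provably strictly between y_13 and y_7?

1

The relations place y_13 below y_7. An element lies strictly between them when it is forced above y_13 and also forced below y_7.
Above y_13: {y_12, y_1, y_8, y_14, y_2, y_10, y_4}. Below y_7: {y_11, y_12, y_5}.
Intersection: {y_12} — 1.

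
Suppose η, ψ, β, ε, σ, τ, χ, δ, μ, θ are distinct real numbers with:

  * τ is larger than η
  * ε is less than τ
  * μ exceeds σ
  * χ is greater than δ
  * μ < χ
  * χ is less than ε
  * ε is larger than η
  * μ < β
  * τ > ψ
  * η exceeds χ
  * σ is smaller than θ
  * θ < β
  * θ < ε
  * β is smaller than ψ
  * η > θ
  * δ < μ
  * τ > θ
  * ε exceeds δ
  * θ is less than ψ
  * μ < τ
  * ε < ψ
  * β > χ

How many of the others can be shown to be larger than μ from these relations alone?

6

From μ the given relations immediately reach χ, β, τ.
From those, η, ε, ψ — 6 in total.
No other element is forced above μ by the given relations, so the count is 6.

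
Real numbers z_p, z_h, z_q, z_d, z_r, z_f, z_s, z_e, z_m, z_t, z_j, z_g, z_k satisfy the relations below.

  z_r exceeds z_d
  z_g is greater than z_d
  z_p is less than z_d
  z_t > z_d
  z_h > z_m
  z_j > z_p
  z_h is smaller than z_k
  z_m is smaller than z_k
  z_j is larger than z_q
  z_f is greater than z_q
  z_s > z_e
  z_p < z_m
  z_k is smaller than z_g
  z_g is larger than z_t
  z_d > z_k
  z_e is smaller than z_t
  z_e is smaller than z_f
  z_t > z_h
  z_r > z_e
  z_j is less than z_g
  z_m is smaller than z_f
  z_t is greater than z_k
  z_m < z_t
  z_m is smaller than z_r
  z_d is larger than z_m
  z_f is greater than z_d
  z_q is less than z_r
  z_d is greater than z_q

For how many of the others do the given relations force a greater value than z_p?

9

Directly above z_p: z_m, z_d, z_j.
One step further: z_h, z_k, z_t, z_f, z_r, z_g (9 so far).
No other element is forced above z_p by the given relations, so the count is 9.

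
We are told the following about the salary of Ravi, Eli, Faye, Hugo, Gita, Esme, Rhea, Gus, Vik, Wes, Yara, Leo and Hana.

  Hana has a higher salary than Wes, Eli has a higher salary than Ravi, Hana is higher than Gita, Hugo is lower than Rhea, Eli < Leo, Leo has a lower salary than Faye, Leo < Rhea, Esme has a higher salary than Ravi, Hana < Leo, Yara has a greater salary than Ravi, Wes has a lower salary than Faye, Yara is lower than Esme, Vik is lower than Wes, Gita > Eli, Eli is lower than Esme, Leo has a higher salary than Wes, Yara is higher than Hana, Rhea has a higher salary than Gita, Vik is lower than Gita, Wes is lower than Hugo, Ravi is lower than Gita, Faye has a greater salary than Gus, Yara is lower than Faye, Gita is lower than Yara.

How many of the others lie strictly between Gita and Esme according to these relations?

2

Chaining upward from Gita reaches: Hana, Leo, Rhea, Yara, Faye.
Chaining downward from Esme reaches: Ravi, Eli, Vik, Wes, Hana, Yara.
Strictly between Gita and Esme are those in both lists: Hana, Yara — 2 elements.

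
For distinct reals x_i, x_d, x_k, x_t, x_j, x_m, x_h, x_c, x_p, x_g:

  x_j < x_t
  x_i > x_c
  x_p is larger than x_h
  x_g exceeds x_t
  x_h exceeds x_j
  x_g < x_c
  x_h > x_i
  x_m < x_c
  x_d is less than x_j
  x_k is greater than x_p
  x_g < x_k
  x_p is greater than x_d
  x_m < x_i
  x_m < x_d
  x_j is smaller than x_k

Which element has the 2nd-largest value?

The consecutive relations fix a unique order: x_m < x_d < x_j < x_t < x_g < x_c < x_i < x_h < x_p < x_k.
The 2nd largest is x_p.

x_p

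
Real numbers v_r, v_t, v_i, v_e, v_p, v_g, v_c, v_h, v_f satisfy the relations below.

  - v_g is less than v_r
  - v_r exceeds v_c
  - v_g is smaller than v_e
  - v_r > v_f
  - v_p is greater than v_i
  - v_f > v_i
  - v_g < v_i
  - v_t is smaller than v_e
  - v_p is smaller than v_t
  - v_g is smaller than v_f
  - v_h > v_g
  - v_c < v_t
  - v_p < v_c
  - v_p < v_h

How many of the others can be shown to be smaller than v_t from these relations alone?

4

From v_t the given relations immediately reach v_p, v_c.
From those, v_i — 3 in total.
From those, v_g — 4 in total.
No other element is forced below v_t by the given relations, so the count is 4.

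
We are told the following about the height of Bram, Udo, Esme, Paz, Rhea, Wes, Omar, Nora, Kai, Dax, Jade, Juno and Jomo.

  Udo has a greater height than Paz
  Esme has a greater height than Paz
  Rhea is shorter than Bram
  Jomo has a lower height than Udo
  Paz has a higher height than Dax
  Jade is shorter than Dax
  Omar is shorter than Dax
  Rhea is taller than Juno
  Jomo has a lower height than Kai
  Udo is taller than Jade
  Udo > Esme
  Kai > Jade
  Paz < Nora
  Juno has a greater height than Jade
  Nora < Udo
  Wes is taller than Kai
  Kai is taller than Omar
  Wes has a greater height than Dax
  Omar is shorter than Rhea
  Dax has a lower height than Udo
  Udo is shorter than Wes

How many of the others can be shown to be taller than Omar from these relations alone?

9

Directly above Omar: Dax, Rhea, Kai.
One step further: Paz, Udo, Wes, Bram (7 so far).
One step further: Nora, Esme (9 so far).
Nothing else is reachable above Omar; 9 in all.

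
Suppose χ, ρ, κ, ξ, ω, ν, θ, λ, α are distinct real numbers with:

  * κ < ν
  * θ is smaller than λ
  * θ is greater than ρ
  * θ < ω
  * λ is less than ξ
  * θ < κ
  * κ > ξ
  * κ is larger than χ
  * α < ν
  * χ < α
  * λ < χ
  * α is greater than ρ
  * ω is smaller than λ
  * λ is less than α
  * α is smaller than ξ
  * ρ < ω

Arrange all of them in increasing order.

Each adjacent pair is fixed by a given relation: ρ < θ; θ < ω; ω < λ; λ < χ; χ < α; α < ξ; ξ < κ; κ < ν. Chaining them end to end gives the full order.

ρ < θ < ω < λ < χ < α < ξ < κ < ν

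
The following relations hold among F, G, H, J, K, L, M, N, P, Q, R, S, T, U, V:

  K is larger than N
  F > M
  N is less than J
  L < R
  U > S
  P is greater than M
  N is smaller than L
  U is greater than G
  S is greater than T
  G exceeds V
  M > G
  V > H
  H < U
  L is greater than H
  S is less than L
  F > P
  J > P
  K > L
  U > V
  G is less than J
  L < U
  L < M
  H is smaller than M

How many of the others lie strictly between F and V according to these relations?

3

The relations place V below F. An element lies strictly between them when it is forced above V and also forced below F.
Above V: {G, M, U, P, J}. Below F: {H, T, N, S, L, G, M, P}.
Intersection: {G, M, P} — 3.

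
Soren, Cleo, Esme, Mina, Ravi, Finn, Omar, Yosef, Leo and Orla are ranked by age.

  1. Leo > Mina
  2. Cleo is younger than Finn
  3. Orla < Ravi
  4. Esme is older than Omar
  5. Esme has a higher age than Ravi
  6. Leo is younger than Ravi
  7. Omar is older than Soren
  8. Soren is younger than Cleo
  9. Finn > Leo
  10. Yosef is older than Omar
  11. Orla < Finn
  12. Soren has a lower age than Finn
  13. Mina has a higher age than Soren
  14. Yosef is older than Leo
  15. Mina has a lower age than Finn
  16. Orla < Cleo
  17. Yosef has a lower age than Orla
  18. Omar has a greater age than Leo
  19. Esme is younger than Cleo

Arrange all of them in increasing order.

Soren < Mina < Leo < Omar < Yosef < Orla < Ravi < Esme < Cleo < Finn

The consecutive links are each given: Soren < Mina; Mina < Leo; Leo < Omar; Omar < Yosef; Yosef < Orla; Orla < Ravi; Ravi < Esme; Esme < Cleo; Cleo < Finn.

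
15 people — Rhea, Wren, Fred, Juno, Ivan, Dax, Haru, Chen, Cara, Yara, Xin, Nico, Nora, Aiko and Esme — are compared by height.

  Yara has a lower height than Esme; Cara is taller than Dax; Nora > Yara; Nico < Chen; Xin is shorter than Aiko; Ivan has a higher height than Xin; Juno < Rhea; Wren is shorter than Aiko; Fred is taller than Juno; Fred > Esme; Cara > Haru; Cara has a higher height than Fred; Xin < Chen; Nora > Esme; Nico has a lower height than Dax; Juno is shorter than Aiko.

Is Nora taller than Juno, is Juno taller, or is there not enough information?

undetermined

Following every chain through Juno: above Juno we get Rhea, Fred, Aiko, Cara.
Nora is not reached, and no chain runs the other way from Nora to Juno.
So the given relations leave the order of Juno and Nora undetermined.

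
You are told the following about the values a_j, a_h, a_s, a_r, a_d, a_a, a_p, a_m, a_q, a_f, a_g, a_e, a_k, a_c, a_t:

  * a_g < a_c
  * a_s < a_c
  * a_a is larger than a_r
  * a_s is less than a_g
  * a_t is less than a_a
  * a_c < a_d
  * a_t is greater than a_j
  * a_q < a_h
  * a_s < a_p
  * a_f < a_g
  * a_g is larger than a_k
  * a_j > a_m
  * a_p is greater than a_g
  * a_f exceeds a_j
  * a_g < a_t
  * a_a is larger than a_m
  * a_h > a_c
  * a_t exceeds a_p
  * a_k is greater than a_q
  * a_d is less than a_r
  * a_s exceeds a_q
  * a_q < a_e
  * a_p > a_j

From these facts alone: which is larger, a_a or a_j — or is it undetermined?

The relevant relations are a_j < a_f; a_f < a_g; a_g < a_c; a_c < a_d; a_d < a_r; a_r < a_a.
Chaining these gives a_j < a_f < a_g < a_c < a_d < a_r < a_a.
So a_a is larger.

a_a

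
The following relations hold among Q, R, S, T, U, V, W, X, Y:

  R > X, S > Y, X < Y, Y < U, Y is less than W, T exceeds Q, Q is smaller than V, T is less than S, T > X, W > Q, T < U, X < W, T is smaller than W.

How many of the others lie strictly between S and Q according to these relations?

The relations place Q below S. An element lies strictly between them when it is forced above Q and also forced below S.
Above Q: {T, V, W, U}. Below S: {X, Y, T}.
Intersection: {T} — 1.

1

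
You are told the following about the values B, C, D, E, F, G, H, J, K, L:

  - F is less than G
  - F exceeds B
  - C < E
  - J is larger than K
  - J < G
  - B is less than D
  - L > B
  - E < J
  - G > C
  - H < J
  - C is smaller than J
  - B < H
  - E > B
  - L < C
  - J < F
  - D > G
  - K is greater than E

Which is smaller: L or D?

Link the given pairs in sequence: L < C; C < E; E < K; K < J; J < F; F < G; G < D.
Together: L < C < E < K < J < F < G < D.
So L < D; L is the smaller of the two.

L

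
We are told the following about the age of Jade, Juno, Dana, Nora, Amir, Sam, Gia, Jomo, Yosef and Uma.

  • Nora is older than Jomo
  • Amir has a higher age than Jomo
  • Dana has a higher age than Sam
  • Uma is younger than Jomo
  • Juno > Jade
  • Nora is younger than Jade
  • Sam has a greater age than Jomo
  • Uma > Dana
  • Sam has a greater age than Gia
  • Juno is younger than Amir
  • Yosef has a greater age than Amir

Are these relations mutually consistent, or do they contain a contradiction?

inconsistent

We have Jomo < Sam stated directly, yet also Sam < Dana < Uma < Jomo by chaining the others — so Sam < Jomo. Contradiction.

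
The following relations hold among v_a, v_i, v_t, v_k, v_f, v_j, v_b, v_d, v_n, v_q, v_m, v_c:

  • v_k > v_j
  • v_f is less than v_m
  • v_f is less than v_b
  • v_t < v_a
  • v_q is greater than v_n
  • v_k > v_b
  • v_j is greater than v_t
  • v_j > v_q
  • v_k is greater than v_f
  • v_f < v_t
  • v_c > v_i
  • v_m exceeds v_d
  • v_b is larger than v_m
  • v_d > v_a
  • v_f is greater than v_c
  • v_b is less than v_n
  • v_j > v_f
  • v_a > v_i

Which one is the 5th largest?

Piecing the relations together gives one ordering: v_i < v_c < v_f < v_t < v_a < v_d < v_m < v_b < v_n < v_q < v_j < v_k.
Counting 5 from the largest end gives v_b.

v_b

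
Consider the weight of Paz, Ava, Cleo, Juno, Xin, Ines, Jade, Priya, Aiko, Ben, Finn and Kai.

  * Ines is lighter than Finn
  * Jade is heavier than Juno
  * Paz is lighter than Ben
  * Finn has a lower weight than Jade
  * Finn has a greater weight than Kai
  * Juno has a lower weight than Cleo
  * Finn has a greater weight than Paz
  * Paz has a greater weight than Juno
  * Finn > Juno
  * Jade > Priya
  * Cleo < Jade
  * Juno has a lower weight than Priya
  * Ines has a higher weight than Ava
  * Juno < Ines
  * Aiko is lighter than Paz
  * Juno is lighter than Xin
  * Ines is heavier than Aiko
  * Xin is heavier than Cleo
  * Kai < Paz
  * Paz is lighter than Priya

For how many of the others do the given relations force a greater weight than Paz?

Directly above Paz: Ben, Priya, Finn.
One step further: Jade (4 so far).
Nothing else is reachable above Paz; 4 in all.

4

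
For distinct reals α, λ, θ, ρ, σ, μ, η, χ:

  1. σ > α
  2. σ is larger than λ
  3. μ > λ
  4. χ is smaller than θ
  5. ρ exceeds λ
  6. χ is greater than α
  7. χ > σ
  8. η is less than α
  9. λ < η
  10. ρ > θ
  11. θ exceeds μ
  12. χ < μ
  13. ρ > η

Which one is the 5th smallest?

χ

Piecing the relations together gives one ordering: λ < η < α < σ < χ < μ < θ < ρ.
Counting 5 from the smallest end gives χ.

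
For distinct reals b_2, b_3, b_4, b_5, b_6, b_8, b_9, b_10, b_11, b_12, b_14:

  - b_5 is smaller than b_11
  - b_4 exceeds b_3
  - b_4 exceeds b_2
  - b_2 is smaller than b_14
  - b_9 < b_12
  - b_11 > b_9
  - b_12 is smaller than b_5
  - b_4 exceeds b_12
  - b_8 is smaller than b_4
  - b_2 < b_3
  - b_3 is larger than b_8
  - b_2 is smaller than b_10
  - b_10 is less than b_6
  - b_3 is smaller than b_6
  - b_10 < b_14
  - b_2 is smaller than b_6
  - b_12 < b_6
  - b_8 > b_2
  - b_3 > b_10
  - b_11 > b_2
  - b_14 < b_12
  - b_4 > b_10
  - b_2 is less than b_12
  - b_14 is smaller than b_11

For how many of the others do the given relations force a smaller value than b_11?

The elements the relations force below b_11 are b_2, b_10, b_9, b_14, b_12, b_5 — no chain reaches any other.
That is 6.

6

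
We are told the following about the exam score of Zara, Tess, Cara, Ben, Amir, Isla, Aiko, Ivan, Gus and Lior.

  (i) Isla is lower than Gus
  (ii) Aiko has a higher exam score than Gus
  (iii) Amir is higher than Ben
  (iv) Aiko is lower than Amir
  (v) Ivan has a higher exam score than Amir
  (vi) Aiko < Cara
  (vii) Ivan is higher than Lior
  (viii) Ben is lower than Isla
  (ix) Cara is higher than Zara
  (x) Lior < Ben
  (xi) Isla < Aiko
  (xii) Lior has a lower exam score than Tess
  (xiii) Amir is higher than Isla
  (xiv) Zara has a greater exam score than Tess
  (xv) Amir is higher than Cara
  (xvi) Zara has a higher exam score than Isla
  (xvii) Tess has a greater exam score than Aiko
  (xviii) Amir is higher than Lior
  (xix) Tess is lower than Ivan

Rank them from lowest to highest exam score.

The consecutive links are each given: Lior < Ben; Ben < Isla; Isla < Gus; Gus < Aiko; Aiko < Tess; Tess < Zara; Zara < Cara; Cara < Amir; Amir < Ivan.

Lior < Ben < Isla < Gus < Aiko < Tess < Zara < Cara < Amir < Ivan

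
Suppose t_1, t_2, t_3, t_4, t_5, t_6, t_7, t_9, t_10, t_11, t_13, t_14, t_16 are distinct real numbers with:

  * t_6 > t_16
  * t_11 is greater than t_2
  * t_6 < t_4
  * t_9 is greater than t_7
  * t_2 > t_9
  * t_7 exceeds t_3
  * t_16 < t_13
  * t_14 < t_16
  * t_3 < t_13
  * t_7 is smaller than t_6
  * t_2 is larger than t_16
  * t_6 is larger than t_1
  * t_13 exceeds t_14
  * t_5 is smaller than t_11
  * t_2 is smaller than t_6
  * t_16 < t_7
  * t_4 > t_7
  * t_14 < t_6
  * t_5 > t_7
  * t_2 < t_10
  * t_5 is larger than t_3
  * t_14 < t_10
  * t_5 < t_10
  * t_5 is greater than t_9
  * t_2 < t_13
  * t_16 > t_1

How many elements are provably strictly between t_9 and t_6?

Chaining upward from t_9 reaches: t_2, t_5, t_11, t_10, t_4, t_13.
Chaining downward from t_6 reaches: t_14, t_1, t_16, t_3, t_7, t_2.
Strictly between t_9 and t_6 are those in both lists: t_2 — 1 element.

1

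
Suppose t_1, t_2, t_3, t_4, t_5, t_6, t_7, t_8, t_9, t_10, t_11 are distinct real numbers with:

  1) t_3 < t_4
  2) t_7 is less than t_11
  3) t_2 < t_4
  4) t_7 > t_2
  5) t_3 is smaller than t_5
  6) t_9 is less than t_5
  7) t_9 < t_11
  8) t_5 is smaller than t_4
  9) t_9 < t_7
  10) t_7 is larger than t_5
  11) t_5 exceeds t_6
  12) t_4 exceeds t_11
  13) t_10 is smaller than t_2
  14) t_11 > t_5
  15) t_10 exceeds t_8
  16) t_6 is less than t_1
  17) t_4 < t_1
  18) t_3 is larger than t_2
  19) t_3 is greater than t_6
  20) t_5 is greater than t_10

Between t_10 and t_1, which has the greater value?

t_1

The relevant relations are t_10 < t_2; t_2 < t_3; t_3 < t_5; t_5 < t_7; t_7 < t_11; t_11 < t_4; t_4 < t_1.
Chaining these gives t_10 < t_2 < t_3 < t_5 < t_7 < t_11 < t_4 < t_1.
So t_10 < t_1; t_1 is the larger of the two.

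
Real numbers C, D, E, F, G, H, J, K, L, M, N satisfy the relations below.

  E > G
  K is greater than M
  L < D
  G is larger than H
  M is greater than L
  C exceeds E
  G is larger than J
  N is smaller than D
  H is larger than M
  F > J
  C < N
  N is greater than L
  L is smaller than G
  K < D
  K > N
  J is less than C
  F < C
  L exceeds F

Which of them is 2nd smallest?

F

Chaining the given pairs: J < F < L < M < H < G < E < C < N < K < D.
The 2nd smallest is F.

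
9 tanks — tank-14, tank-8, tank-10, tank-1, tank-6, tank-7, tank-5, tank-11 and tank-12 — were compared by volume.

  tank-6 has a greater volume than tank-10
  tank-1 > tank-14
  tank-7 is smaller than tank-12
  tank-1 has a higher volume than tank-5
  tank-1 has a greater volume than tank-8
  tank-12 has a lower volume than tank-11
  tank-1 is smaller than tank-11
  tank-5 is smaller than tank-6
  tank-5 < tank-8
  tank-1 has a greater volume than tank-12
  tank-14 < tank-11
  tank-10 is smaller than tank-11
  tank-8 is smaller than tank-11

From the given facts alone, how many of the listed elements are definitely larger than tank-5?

4

The elements the relations force above tank-5 are tank-8, tank-6, tank-1, tank-11 — no chain reaches any other.
That is 4.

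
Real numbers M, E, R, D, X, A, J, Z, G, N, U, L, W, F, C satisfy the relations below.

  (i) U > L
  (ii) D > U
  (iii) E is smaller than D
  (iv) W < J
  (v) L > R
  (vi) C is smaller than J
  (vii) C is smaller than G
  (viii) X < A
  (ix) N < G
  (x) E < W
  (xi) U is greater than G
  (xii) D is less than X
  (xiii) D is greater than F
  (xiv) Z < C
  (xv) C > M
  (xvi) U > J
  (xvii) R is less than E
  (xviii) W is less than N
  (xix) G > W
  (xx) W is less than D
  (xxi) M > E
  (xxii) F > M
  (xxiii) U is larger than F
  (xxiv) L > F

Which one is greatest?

A

Chaining downward from A: directly below it, X; then D; then E, F, W, U; then R, M, L, J, G; then C, N; then Z.
That covers every other element, and nothing is given above A, so A is the greatest.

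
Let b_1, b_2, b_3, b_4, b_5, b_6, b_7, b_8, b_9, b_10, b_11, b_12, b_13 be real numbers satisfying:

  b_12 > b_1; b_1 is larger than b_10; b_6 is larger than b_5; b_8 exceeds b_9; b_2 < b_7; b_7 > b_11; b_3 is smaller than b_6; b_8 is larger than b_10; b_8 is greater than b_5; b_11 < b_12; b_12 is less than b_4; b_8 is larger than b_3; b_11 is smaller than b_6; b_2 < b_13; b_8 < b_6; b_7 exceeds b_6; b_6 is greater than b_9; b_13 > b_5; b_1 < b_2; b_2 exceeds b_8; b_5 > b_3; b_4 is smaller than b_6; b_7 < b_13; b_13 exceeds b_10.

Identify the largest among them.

b_10 is not greatest since b_10 < b_8; b_3 is not greatest since b_3 < b_5; b_11 is not greatest since b_11 < b_7; b_1 is not greatest since b_1 < b_12; b_12 is not greatest since b_12 < b_4; b_5 is not greatest since b_5 < b_8; b_9 is not greatest since b_9 < b_8; b_8 is not greatest since b_8 < b_6; b_2 is not greatest since b_2 < b_13; b_4 is not greatest since b_4 < b_6; b_6 is not greatest since b_6 < b_7; b_7 is not greatest since b_7 < b_13.
Only b_13 has nothing above it, so b_13 is the largest.

b_13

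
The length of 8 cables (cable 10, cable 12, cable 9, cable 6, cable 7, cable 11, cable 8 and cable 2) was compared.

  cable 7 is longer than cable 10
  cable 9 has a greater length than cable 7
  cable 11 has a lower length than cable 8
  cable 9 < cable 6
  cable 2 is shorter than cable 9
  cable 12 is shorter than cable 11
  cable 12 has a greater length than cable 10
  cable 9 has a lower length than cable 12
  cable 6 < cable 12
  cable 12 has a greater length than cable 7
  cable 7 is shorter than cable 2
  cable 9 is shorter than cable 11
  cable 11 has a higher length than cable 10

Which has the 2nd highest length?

cable 11

The consecutive relations fix a unique order: cable 10 < cable 7 < cable 2 < cable 9 < cable 6 < cable 12 < cable 11 < cable 8.
The 2nd largest is cable 11.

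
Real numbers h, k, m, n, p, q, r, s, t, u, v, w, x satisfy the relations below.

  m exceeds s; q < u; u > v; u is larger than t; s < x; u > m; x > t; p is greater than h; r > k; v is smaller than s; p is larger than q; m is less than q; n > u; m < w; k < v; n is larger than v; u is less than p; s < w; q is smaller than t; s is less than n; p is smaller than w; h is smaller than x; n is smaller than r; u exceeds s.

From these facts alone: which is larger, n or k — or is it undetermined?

n

Chaining the given relations: k < v < s < m < q < t < u < n.
So n is larger.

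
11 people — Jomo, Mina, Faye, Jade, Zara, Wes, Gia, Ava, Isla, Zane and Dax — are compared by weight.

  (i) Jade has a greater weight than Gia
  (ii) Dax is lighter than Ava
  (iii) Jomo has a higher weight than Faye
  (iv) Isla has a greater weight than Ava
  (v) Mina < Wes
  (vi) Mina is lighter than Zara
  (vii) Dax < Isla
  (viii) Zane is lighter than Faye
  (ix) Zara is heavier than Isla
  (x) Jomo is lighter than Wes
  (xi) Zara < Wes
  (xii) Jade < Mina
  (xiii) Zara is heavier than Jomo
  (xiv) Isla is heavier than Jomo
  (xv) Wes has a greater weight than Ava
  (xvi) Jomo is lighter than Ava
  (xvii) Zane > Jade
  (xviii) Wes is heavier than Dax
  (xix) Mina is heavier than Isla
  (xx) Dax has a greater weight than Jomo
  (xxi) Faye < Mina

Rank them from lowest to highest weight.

Gia < Jade < Zane < Faye < Jomo < Dax < Ava < Isla < Mina < Zara < Wes

The consecutive links are each given: Gia < Jade; Jade < Zane; Zane < Faye; Faye < Jomo; Jomo < Dax; Dax < Ava; Ava < Isla; Isla < Mina; Mina < Zara; Zara < Wes.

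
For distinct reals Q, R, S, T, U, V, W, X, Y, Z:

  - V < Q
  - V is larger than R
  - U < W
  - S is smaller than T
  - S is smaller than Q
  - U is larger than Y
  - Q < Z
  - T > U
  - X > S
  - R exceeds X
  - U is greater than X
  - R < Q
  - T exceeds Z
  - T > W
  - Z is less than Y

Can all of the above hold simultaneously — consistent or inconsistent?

Every relation is compatible with S < X < R < V < Q < Z < Y < U < W < T; the set is consistent.

consistent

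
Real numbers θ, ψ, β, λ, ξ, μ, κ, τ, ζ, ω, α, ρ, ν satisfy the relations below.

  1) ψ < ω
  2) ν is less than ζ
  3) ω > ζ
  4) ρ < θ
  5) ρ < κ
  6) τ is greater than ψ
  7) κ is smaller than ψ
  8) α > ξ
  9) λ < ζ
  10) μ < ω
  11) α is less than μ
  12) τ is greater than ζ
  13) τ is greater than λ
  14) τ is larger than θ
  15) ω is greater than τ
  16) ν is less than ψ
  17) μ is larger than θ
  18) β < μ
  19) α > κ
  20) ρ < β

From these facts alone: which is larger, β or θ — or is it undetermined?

Following every chain through θ: above θ we get μ, τ, ω; below θ we get ρ.
β is not reached, and no chain runs the other way from β to θ.
So the given relations leave the order of θ and β undetermined.

undetermined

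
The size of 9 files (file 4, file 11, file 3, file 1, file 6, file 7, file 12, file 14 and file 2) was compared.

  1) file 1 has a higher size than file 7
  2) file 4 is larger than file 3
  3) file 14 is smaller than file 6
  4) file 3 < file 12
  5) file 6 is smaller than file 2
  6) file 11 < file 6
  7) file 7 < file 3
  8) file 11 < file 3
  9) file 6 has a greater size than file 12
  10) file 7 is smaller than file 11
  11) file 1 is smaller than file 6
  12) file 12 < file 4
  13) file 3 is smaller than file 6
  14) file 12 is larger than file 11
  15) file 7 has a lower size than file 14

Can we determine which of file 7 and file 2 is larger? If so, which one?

Link the given pairs in sequence: file 7 < file 11; file 11 < file 3; file 3 < file 12; file 12 < file 6; file 6 < file 2.
Together: file 7 < file 11 < file 3 < file 12 < file 6 < file 2.
So file 2 is larger.

file 2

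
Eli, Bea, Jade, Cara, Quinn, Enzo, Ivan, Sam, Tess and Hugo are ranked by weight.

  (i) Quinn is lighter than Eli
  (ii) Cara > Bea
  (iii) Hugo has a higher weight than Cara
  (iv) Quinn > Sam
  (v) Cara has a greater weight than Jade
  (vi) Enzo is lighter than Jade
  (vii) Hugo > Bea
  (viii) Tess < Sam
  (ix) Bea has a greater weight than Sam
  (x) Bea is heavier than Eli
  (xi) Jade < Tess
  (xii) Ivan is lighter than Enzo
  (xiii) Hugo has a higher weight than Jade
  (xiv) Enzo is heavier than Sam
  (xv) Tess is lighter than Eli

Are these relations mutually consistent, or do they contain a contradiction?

inconsistent

Chaining the given relations yields Enzo < Jade < Tess < Sam, so Enzo < Sam. But one relation states Sam < Enzo. These cannot both hold.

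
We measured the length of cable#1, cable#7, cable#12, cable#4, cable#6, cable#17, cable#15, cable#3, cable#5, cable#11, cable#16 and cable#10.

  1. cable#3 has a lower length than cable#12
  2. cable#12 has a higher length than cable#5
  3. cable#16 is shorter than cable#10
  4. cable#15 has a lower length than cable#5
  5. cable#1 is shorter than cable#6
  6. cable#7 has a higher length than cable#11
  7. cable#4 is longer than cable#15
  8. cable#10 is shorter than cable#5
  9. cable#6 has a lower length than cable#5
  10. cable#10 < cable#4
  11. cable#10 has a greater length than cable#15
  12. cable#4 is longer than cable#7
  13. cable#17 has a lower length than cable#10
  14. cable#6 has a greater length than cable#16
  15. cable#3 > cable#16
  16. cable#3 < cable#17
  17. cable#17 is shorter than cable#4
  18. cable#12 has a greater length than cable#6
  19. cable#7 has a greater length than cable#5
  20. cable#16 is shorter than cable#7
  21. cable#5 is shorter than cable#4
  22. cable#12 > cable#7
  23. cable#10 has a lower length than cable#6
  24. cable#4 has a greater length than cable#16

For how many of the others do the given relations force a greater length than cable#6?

4

The elements the relations force above cable#6 are cable#5, cable#7, cable#4, cable#12 — no chain reaches any other.
That is 4.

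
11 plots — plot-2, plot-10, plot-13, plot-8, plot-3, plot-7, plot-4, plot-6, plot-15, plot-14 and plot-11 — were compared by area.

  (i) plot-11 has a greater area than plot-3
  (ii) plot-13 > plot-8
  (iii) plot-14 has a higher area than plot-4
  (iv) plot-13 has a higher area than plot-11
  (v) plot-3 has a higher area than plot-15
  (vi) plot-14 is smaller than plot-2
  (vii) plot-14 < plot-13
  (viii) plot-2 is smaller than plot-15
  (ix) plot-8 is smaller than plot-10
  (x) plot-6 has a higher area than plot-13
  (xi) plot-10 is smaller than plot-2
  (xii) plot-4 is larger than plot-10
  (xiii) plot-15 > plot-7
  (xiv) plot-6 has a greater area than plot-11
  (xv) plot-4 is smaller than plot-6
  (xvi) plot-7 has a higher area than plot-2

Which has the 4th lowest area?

plot-14

Chaining the given pairs: plot-8 < plot-10 < plot-4 < plot-14 < plot-2 < plot-7 < plot-15 < plot-3 < plot-11 < plot-13 < plot-6.
The 4th smallest is plot-14.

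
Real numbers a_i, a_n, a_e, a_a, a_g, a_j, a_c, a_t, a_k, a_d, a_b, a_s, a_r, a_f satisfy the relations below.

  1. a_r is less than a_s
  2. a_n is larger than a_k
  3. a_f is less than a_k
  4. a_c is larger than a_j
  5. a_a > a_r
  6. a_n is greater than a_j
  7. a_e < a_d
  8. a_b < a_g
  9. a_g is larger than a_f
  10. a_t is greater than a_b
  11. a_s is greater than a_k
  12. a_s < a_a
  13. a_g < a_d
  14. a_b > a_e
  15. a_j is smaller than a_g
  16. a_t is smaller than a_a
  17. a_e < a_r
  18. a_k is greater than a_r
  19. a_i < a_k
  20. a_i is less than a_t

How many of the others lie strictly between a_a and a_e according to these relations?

Chaining upward from a_e reaches: a_b, a_r, a_k, a_t, a_s, a_n, a_g, a_d.
Chaining downward from a_a reaches: a_f, a_b, a_r, a_i, a_k, a_t, a_s.
Strictly between a_e and a_a are those in both lists: a_b, a_r, a_k, a_t, a_s — 5 elements.

5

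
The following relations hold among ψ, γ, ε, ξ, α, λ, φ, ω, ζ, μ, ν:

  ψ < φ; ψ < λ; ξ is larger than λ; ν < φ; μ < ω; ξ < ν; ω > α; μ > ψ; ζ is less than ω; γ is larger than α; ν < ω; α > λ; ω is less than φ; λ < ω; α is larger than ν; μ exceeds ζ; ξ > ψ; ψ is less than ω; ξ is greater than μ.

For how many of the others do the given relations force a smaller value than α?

6

Directly below α: λ, ν.
One step further: ψ, ξ (4 so far).
One step further: μ (5 so far).
One step further: ζ (6 so far).
No other element is forced below α by the given relations, so the count is 6.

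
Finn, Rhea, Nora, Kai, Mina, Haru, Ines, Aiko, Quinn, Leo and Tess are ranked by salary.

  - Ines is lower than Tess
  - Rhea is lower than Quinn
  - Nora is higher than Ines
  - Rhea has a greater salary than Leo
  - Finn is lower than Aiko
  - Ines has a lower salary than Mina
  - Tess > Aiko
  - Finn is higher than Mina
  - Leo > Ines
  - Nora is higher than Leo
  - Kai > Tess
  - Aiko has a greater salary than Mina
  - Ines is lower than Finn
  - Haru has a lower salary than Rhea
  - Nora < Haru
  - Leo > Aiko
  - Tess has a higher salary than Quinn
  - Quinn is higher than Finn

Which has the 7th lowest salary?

Haru

Piecing the relations together gives one ordering: Ines < Mina < Finn < Aiko < Leo < Nora < Haru < Rhea < Quinn < Tess < Kai.
The 7th smallest is Haru.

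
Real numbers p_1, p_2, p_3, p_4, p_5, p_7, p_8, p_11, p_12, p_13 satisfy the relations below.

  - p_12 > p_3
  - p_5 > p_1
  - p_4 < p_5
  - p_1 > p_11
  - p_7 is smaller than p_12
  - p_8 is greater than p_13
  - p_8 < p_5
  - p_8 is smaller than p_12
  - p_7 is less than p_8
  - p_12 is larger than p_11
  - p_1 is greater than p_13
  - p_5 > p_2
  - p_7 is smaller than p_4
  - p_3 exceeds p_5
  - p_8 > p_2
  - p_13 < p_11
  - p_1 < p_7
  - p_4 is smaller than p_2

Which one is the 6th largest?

Chaining the given pairs: p_13 < p_11 < p_1 < p_7 < p_4 < p_2 < p_8 < p_5 < p_3 < p_12.
The 6th largest is p_4.

p_4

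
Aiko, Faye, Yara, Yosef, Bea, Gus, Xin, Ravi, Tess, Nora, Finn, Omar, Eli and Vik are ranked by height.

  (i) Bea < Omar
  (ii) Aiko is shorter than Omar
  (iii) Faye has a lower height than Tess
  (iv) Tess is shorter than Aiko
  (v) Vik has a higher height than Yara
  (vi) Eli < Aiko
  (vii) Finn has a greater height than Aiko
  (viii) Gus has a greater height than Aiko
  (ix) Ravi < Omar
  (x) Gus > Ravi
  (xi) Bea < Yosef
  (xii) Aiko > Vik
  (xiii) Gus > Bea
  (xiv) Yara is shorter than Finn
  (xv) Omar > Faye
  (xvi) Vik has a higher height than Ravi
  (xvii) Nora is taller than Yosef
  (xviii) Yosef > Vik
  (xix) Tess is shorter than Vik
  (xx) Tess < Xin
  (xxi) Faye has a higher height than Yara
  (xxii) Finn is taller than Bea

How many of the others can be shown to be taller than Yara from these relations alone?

10

From Yara the given relations immediately reach Faye, Vik, Finn.
From those, Tess, Aiko, Yosef, Omar — 7 in total.
From those, Xin, Nora, Gus — 10 in total.
No other element is forced above Yara by the given relations, so the count is 10.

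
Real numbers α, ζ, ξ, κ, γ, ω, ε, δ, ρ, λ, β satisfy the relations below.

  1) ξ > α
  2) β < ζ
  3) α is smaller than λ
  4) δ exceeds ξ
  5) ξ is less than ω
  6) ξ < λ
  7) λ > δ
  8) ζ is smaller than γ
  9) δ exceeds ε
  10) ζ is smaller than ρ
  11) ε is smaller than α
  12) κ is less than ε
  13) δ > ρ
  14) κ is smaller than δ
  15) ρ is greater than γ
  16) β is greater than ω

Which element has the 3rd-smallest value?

α

Piecing the relations together gives one ordering: κ < ε < α < ξ < ω < β < ζ < γ < ρ < δ < λ.
The 3rd smallest is α.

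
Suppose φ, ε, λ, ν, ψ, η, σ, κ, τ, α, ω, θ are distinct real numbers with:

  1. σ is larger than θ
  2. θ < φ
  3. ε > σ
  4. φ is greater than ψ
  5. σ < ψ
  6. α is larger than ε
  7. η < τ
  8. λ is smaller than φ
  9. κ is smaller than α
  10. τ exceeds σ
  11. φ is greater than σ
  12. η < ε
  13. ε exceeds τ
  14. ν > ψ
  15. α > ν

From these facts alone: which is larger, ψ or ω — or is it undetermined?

undetermined

Following every chain through ω: nothing is chained to ω.
ψ is not reached, and no chain runs the other way from ψ to ω.
So the given relations leave the order of ω and ψ undetermined.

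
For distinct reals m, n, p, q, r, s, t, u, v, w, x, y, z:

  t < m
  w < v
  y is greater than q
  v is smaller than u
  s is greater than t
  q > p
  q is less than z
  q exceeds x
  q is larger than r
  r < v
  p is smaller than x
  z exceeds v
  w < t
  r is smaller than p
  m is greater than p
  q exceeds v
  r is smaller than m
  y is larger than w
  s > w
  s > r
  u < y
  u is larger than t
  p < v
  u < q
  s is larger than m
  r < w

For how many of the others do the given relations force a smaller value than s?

5

From s the given relations immediately reach r, w, t, m.
From those, p — 5 in total.
No other element is forced below s by the given relations, so the count is 5.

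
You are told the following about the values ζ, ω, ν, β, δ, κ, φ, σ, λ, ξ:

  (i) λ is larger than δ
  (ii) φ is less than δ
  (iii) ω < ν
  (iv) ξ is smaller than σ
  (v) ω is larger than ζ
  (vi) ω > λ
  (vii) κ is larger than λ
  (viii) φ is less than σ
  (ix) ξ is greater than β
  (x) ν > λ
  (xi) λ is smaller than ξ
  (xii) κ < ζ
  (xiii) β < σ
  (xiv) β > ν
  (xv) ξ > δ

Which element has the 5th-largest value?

ω

Chaining the given pairs: φ < δ < λ < κ < ζ < ω < ν < β < ξ < σ.
The 5th largest is ω.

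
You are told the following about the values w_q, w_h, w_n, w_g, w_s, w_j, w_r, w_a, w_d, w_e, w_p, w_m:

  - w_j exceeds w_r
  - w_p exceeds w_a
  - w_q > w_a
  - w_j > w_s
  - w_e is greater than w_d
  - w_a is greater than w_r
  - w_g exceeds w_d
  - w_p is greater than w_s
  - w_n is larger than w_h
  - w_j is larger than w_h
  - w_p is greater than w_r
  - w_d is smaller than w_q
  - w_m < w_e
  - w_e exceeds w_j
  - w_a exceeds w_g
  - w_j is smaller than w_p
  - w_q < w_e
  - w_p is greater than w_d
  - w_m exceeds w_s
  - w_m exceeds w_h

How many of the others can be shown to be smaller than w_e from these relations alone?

9

From w_e the given relations immediately reach w_d, w_j, w_m, w_q.
From those, w_s, w_r, w_a, w_h — 8 in total.
From those, w_g — 9 in total.
Nothing else is reachable below w_e; 9 in all.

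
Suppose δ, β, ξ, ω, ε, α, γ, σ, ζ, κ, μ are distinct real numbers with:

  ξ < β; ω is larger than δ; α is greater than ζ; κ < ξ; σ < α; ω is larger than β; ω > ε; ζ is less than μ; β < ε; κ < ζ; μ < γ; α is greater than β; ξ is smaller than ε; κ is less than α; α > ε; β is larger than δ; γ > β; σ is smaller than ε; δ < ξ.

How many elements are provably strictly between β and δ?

Chaining upward from δ reaches: ξ, γ, ε, α, ω.
Chaining downward from β reaches: κ, ξ.
Strictly between δ and β are those in both lists: ξ — 1 element.

1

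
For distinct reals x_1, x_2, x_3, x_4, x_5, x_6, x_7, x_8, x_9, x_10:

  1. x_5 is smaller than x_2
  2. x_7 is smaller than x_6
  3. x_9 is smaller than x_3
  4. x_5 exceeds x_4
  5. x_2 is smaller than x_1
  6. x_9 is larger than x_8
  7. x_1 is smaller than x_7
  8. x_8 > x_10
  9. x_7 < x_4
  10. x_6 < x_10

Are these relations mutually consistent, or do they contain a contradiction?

We have x_7 < x_4 stated directly, yet also x_4 < x_5 < x_2 < x_1 < x_7 by chaining the others — so x_4 < x_7. Contradiction.

inconsistent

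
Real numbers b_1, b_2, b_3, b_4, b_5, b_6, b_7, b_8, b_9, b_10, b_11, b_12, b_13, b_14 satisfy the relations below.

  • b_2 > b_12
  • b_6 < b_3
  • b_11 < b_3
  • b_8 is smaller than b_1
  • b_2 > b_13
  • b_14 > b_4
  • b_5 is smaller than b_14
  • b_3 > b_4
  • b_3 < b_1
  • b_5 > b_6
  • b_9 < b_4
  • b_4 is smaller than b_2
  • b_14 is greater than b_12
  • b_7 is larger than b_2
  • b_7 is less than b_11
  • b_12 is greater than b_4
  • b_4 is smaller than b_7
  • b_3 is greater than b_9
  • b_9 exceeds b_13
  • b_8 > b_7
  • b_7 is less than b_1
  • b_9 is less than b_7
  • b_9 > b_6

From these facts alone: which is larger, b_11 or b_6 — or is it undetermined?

The relevant relations are b_6 < b_9; b_9 < b_4; b_4 < b_12; b_12 < b_2; b_2 < b_7; b_7 < b_11.
Together: b_6 < b_9 < b_4 < b_12 < b_2 < b_7 < b_11.
So b_11 is larger.

b_11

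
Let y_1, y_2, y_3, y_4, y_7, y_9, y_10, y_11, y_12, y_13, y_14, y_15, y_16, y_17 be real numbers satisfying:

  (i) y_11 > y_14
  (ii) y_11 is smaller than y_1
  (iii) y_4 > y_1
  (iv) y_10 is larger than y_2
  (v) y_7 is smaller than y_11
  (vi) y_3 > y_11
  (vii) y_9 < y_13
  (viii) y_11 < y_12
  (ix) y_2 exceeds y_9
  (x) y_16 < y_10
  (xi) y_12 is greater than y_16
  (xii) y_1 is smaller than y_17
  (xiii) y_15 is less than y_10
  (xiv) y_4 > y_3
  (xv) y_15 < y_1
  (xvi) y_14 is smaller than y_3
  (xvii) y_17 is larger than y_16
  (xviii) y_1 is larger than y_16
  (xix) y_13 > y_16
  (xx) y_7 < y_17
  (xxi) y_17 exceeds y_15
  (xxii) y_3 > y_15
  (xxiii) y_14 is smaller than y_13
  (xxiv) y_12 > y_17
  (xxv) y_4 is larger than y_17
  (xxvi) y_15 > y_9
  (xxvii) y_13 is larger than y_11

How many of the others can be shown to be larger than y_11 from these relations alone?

Directly above y_11: y_1, y_13, y_3, y_12.
One step further: y_17, y_4 (6 so far).
No other element is forced above y_11 by the given relations, so the count is 6.

6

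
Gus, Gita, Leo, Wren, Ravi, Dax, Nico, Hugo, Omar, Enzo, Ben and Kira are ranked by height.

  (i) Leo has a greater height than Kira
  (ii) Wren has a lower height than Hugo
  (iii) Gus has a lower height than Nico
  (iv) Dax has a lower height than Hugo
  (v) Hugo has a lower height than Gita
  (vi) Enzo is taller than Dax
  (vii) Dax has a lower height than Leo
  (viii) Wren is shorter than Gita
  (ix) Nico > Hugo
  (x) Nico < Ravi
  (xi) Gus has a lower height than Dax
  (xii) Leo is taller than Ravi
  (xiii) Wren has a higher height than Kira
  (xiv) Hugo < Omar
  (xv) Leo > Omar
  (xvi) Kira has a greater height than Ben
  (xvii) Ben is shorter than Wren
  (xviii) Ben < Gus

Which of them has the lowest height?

Kira is not least since Ben < Kira; Gus is not least since Ben < Gus; Dax is not least since Gus < Dax; Enzo is not least since Dax < Enzo; Wren is not least since Kira < Wren; Hugo is not least since Wren < Hugo; Omar is not least since Hugo < Omar; Nico is not least since Hugo < Nico; Gita is not least since Wren < Gita; Ravi is not least since Nico < Ravi; Leo is not least since Ravi < Leo.
Only Ben has nothing below it, so Ben is the lowest height.

Ben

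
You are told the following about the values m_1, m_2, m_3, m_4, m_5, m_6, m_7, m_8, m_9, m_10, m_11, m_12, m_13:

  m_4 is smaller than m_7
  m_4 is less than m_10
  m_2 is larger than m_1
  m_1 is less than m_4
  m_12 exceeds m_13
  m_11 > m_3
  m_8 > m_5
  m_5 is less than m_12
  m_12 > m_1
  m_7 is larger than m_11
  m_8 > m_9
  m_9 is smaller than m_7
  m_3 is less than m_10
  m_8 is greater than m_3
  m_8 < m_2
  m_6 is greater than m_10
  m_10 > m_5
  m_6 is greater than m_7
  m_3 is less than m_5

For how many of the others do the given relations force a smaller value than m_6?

From m_6 the given relations immediately reach m_7, m_10.
From those, m_9, m_3, m_11, m_5, m_4 — 7 in total.
From those, m_1 — 8 in total.
Nothing else is reachable below m_6; 8 in all.

8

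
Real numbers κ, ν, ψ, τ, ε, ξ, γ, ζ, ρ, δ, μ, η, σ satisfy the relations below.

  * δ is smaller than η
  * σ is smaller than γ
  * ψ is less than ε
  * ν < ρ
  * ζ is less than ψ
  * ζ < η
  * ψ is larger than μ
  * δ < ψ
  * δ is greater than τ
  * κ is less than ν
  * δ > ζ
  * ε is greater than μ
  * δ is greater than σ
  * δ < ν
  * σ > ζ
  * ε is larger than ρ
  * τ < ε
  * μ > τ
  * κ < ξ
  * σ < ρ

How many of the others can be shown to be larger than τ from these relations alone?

The elements the relations force above τ are δ, ν, η, ρ, μ, ψ, ε — no chain reaches any other.
That is 7.

7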